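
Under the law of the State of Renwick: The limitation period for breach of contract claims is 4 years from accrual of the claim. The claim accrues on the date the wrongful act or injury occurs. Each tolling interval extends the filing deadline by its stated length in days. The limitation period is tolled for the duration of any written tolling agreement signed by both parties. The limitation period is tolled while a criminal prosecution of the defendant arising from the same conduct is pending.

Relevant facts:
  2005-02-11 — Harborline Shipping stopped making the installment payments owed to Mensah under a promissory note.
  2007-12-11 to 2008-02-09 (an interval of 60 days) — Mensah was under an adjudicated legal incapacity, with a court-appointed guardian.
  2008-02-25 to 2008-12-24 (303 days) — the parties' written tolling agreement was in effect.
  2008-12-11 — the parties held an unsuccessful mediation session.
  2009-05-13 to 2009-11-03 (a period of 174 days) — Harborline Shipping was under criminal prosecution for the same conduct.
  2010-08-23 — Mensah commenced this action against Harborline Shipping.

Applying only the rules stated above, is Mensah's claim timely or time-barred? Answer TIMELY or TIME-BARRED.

The claim accrued on 2005-02-11, when the wrongful act occurred.
The untolled deadline — 4 years after 2005-02-11 — is 2009-02-11.
Because the written tolling agreement ran from 2008-02-25 to 2008-12-24, the deadline is extended by 303 days to 2009-12-11.
The period was tolled for 174 days by the pending criminal prosecution (2009-05-13 to 2009-11-03), pushing the deadline to 2010-06-03.
Although the plaintiff's incapacity ran from 2007-12-11 to 2008-02-09, the stated rules do not make that a tolling event, so it is disregarded.
Nothing else in the chronology tolls or restarts the period.
Mensah filed on 2010-08-23, after the 2010-06-03 deadline, so the action is time-barred.

TIME-BARRED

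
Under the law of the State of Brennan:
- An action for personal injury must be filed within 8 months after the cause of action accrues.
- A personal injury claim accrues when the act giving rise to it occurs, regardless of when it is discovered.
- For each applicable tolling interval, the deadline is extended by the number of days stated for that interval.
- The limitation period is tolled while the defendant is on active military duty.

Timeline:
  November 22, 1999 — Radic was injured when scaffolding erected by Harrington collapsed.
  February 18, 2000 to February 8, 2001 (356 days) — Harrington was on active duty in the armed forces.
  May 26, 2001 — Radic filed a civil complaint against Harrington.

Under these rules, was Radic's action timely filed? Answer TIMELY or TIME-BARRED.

The limitation period began to run on November 22, 1999.
Adding the 8 months base period to November 22, 1999 gives a deadline of July 22, 2000, before any tolling.
The defendant's active military service from February 18, 2000 to February 8, 2001 tolled the period for 356 days, extending the deadline to July 13, 2001.
Radic filed on May 26, 2001, before the July 13, 2001 deadline, so the action is timely.

TIMELY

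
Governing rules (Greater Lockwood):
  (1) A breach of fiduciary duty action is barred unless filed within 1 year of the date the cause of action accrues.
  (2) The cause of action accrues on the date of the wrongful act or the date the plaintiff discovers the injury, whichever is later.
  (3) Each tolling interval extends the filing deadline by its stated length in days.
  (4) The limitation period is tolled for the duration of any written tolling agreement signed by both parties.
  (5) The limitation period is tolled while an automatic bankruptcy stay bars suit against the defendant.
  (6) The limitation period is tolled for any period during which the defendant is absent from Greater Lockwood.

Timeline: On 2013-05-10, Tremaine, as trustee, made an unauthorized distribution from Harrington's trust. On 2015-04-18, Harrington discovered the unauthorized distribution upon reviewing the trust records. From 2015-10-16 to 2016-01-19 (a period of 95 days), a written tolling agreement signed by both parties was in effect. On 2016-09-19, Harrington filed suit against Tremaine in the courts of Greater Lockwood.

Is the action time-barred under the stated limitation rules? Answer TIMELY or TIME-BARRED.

TIME-BARRED

Taking the later of the act (2013-05-10) and discovery (2015-04-18), the claim accrued on 2015-04-18.
1 year from 2015-04-18 is 2016-04-18.
Because the written tolling agreement ran from 2015-10-16 to 2016-01-19, the deadline is extended by 95 days to 2016-07-22.
The 2016-09-19 filing falls after the 2016-07-22 deadline; the claim is time-barred.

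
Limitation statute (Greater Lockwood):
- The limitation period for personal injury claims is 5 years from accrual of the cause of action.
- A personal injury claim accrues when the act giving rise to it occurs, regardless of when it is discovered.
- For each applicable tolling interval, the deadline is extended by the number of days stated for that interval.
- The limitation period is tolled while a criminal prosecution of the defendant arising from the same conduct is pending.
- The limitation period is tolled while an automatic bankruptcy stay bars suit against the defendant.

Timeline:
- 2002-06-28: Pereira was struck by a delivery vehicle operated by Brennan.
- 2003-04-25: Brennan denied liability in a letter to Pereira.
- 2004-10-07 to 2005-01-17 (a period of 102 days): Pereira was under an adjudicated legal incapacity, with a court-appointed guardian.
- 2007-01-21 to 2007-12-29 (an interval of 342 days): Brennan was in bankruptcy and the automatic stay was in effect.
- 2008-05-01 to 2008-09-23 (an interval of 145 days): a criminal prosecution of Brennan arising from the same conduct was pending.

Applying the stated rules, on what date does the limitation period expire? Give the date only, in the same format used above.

The limitation period began to run on 2002-06-28.
5 years from 2002-06-28 is 2007-06-28.
Because the automatic bankruptcy stay ran from 2007-01-21 to 2007-12-29, the deadline is extended by 342 days to 2008-06-04.
The pending criminal prosecution from 2008-05-01 to 2008-09-23 tolled the period for 145 days, extending the deadline to 2008-10-27.
No stated provision tolls the period for the plaintiff's incapacity, so the interval from 2004-10-07 to 2005-01-17 has no effect on the deadline.
The other events in the timeline have no effect on the limitation period under the stated rules.

2008-10-27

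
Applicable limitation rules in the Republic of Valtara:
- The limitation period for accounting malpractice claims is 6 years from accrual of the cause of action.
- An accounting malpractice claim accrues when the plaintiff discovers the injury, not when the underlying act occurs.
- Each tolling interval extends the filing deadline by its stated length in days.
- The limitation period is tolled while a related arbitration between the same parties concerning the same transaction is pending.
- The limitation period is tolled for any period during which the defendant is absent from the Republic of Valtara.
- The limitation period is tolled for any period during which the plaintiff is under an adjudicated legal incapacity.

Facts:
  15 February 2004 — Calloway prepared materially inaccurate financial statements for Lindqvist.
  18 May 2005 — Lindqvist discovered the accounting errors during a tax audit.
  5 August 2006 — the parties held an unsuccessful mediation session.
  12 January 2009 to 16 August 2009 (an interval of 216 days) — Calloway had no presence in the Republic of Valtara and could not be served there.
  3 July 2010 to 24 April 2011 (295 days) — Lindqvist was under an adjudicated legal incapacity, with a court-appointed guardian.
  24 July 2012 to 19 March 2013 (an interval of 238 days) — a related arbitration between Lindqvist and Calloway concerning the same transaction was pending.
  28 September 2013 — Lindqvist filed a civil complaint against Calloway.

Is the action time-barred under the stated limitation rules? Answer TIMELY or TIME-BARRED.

TIME-BARRED

Accrual is tied to discovery, so the period began on 18 May 2005 rather than on 15 February 2004 when the act occurred.
Adding the 6 years base period to 18 May 2005 gives a deadline of 18 May 2011, before any tolling.
The defendant's absence from the jurisdiction from 12 January 2009 to 16 August 2009 tolled the period for 216 days, extending the deadline to 20 December 2011.
Because the plaintiff's legal incapacity ran from 3 July 2010 to 24 April 2011, the deadline is extended by 295 days to 10 October 2012.
Because the pending related arbitration ran from 24 July 2012 to 19 March 2013, the deadline is extended by 238 days to 5 June 2013.
The other events in the timeline have no effect on the limitation period under the stated rules.
The 28 September 2013 filing falls after the 5 June 2013 deadline; the claim is time-barred.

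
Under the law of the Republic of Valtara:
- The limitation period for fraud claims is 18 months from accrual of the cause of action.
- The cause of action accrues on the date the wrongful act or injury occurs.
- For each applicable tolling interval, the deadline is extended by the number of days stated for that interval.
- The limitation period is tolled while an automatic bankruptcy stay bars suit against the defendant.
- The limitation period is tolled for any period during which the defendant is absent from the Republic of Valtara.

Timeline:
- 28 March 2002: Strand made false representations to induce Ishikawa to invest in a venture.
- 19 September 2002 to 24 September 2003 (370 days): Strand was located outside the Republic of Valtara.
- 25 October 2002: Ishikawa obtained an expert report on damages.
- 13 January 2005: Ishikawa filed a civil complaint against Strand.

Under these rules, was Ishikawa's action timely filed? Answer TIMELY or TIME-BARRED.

TIME-BARRED

The limitation period began to run on 28 March 2002.
The untolled deadline — 18 months after 28 March 2002 — is 28 September 2003.
Because the defendant's absence from the jurisdiction ran from 19 September 2002 to 24 September 2003, the deadline is extended by 370 days to 2 October 2004.
The other events in the timeline have no effect on the limitation period under the stated rules.
Ishikawa filed on 13 January 2005, after the 2 October 2004 deadline, so the action is time-barred.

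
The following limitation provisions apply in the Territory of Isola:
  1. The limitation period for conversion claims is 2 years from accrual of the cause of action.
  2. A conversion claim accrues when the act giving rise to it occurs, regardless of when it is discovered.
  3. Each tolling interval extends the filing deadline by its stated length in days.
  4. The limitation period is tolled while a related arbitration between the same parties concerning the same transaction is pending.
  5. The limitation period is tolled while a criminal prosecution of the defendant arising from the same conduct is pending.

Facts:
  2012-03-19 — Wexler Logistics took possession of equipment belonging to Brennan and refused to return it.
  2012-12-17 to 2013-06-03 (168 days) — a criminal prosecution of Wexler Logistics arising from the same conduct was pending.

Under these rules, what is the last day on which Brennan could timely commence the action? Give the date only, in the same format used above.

The claim accrued on 2012-03-19, when the wrongful act occurred.
The untolled deadline — 2 years after 2012-03-19 — is 2014-03-19.
The pending criminal prosecution from 2012-12-17 to 2013-06-03 tolled the period for 168 days, extending the deadline to 2014-09-03.

2014-09-03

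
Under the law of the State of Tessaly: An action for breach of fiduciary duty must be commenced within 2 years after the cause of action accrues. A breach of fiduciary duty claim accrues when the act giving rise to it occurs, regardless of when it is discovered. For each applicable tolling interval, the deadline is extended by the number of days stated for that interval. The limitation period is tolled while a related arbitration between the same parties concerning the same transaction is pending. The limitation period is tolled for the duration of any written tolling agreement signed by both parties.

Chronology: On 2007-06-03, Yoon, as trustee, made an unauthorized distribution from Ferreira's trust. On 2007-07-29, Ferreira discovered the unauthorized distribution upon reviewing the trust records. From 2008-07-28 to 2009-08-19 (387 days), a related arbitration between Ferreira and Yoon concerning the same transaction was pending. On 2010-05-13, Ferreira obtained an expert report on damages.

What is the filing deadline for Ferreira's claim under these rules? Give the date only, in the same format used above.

2010-06-25

Because the rule ties accrual to occurrence, the claim accrued on 2007-06-03, not on the 2007-07-29 discovery date.
Adding the 2 years base period to 2007-06-03 gives a deadline of 2009-06-03, before any tolling.
Because the pending related arbitration ran from 2008-07-28 to 2009-08-19, the deadline is extended by 387 days to 2010-06-25.
None of the other events listed affects the running of the period under the stated rules.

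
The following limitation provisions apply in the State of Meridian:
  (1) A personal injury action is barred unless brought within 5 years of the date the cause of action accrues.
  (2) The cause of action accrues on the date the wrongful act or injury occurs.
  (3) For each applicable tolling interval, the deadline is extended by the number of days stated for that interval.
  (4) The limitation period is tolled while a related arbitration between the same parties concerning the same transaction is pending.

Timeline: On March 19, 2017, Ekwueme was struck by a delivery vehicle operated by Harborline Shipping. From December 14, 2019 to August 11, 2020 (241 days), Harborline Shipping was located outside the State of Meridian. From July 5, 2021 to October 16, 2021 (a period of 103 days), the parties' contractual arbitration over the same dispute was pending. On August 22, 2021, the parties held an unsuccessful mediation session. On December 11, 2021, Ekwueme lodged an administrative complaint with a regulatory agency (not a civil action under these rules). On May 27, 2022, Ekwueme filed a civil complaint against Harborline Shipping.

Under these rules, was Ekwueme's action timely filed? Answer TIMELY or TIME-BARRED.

TIMELY

The claim accrued on March 19, 2017, when the wrongful act occurred.
5 years from March 19, 2017 is March 19, 2022.
Because the pending related arbitration ran from July 5, 2021 to October 16, 2021, the deadline is extended by 103 days to June 30, 2022.
Although the defendant's absence ran from December 14, 2019 to August 11, 2020, the stated rules do not make that a tolling event, so it is disregarded.
The other events in the timeline have no effect on the limitation period under the stated rules.
Ekwueme filed on May 27, 2022, before the June 30, 2022 deadline, so the action is timely.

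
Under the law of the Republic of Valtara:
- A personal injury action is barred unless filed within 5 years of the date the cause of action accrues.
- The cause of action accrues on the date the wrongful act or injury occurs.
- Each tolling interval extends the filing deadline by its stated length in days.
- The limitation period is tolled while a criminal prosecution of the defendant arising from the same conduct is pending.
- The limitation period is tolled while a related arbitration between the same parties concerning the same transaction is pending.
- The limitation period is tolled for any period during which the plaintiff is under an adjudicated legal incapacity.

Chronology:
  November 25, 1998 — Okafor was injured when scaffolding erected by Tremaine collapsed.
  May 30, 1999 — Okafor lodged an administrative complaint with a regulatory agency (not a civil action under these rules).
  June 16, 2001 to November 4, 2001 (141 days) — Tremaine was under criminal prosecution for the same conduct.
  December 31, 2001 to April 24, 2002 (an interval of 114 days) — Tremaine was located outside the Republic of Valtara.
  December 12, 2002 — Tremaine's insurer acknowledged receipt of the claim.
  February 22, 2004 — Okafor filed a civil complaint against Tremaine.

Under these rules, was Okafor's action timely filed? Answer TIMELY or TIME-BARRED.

TIMELY

The cause of action accrued on November 25, 1998, the date of the act.
Adding the 5 years base period to November 25, 1998 gives a deadline of November 25, 2003, before any tolling.
The period was tolled for 141 days by the pending criminal prosecution (June 16, 2001 to November 4, 2001), pushing the deadline to April 14, 2004.
No stated provision tolls the period for the defendant's absence, so the interval from December 31, 2001 to April 24, 2002 has no effect on the deadline.
The other events in the timeline have no effect on the limitation period under the stated rules.
The February 22, 2004 filing precedes the April 14, 2004 deadline; the claim is timely.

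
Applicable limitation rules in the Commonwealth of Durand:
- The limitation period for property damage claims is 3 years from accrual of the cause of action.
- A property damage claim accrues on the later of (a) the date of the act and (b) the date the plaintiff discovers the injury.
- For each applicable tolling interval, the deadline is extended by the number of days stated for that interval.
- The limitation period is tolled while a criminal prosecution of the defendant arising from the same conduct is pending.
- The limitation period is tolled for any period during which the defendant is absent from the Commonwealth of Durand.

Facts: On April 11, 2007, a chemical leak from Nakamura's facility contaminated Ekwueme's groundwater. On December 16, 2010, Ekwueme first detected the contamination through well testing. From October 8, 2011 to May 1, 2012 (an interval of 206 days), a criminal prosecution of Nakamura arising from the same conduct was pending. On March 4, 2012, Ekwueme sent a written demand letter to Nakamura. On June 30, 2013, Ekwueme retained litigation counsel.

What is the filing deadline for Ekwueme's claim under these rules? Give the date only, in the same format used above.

The claim accrued on December 16, 2010 — the later of the April 11, 2007 act and the December 16, 2010 discovery.
The untolled deadline — 3 years after December 16, 2010 — is December 16, 2013.
Because the pending criminal prosecution ran from October 8, 2011 to May 1, 2012, the deadline is extended by 206 days to July 10, 2014.
Nothing else in the chronology tolls or restarts the period.

July 10, 2014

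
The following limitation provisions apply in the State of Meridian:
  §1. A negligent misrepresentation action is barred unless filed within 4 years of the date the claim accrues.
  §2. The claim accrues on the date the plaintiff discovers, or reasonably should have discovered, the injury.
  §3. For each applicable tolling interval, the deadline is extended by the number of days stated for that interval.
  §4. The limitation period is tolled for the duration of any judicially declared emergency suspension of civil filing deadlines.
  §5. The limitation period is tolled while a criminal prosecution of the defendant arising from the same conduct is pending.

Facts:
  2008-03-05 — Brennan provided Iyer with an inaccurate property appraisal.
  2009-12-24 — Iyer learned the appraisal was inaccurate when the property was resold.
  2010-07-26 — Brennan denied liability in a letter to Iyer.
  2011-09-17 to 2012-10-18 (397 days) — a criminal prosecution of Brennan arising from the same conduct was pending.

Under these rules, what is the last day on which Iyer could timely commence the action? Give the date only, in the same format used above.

2015-01-25

The claim did not accrue until Iyer discovered the injury on 2009-12-24; the 2008-03-05 act date does not start the clock under the stated rule.
4 years from 2009-12-24 is 2013-12-24.
The pending criminal prosecution from 2011-09-17 to 2012-10-18 tolled the period for 397 days, extending the deadline to 2015-01-25.
The other events in the timeline have no effect on the limitation period under the stated rules.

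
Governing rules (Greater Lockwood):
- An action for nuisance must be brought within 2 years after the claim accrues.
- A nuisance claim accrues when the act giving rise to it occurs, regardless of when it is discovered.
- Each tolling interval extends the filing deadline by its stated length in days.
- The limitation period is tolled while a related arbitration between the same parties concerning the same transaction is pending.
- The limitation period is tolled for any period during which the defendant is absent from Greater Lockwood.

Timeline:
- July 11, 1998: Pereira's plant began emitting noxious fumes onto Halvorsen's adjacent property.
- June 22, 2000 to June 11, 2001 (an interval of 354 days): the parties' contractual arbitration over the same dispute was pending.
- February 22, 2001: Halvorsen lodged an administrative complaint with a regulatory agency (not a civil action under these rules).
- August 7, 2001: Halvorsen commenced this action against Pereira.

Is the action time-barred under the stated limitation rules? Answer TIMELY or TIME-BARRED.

TIME-BARRED

The claim accrued on July 11, 1998, when the wrongful act occurred.
Adding the 2 years base period to July 11, 1998 gives a deadline of July 11, 2000, before any tolling.
Because the pending related arbitration ran from June 22, 2000 to June 11, 2001, the deadline is extended by 354 days to June 30, 2001.
The other events in the timeline have no effect on the limitation period under the stated rules.
Filing on August 7, 2001 missed the June 30, 2001 deadline — the action is time-barred.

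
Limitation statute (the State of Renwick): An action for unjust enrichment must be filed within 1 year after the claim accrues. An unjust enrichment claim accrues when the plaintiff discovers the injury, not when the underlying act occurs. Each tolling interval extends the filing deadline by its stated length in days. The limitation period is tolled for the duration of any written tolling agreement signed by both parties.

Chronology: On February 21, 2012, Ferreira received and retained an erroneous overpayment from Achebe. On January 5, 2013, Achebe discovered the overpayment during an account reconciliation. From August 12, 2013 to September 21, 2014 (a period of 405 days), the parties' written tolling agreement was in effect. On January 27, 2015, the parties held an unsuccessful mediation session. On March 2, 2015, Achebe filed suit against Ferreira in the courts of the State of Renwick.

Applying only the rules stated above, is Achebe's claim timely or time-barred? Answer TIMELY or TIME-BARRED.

Under the discovery rule, the claim accrued on January 5, 2013, when Achebe discovered the injury — not on the February 21, 2012 date of the underlying act.
1 year from January 5, 2013 is January 5, 2014.
Because the written tolling agreement ran from August 12, 2013 to September 21, 2014, the deadline is extended by 405 days to February 14, 2015.
None of the other events listed affects the running of the period under the stated rules.
The March 2, 2015 filing falls after the February 14, 2015 deadline; the claim is time-barred.

TIME-BARRED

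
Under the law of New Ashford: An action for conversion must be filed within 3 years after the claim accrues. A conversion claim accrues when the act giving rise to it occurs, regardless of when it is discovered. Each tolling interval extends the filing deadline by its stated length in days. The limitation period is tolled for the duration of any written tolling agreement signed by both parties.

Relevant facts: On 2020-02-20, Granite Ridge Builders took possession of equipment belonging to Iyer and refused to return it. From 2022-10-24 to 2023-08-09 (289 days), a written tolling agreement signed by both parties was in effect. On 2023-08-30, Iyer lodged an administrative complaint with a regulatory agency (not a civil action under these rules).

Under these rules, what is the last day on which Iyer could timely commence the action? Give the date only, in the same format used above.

2023-12-06

The claim accrued on 2020-02-20, when the wrongful act occurred.
3 years from 2020-02-20 is 2023-02-20.
The written tolling agreement from 2022-10-24 to 2023-08-09 tolled the period for 289 days, extending the deadline to 2023-12-06.
Nothing else in the chronology tolls or restarts the period.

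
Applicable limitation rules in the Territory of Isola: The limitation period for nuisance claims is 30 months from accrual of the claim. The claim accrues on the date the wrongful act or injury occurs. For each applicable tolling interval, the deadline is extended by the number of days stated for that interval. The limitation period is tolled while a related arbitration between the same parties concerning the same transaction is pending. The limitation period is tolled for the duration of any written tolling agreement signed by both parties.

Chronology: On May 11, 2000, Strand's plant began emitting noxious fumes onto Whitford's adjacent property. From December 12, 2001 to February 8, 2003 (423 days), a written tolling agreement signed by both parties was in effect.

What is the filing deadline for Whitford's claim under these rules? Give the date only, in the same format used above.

January 8, 2004

The claim accrued on May 11, 2000, the date of the act.
Adding the 30 months base period to May 11, 2000 gives a deadline of November 11, 2002, before any tolling.
Because the written tolling agreement ran from December 12, 2001 to February 8, 2003, the deadline is extended by 423 days to January 8, 2004.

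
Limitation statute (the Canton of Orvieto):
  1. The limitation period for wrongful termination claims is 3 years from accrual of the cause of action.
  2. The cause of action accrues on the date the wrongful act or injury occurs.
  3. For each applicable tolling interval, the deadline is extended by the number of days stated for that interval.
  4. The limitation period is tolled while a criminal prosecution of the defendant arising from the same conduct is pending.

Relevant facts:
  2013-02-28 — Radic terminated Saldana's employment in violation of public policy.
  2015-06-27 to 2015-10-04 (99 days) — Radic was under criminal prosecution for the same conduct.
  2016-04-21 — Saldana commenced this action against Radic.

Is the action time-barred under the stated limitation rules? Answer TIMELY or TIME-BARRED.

TIMELY

The claim accrued on 2013-02-28, when the wrongful act occurred.
The untolled deadline — 3 years after 2013-02-28 — is 2016-02-28.
The period was tolled for 99 days by the pending criminal prosecution (2015-06-27 to 2015-10-04), pushing the deadline to 2016-06-06.
Filing on 2016-04-21 beat the 2016-06-06 deadline — the action is timely.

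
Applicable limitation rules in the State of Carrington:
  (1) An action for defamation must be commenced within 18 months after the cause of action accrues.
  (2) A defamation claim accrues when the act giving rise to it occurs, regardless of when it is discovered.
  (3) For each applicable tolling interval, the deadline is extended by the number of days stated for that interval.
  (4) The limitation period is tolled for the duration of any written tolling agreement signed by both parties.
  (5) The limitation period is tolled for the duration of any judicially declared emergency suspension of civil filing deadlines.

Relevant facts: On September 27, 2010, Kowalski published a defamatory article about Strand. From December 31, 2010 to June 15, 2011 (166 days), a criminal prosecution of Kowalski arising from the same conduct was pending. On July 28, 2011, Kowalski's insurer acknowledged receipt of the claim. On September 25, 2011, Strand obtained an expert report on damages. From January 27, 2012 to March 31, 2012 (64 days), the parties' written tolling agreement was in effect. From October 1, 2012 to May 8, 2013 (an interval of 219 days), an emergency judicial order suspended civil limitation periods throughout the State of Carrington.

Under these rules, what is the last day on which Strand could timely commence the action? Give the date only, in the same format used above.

May 30, 2012

The limitation period began to run on September 27, 2010.
The untolled deadline — 18 months after September 27, 2010 — is March 27, 2012.
Because the written tolling agreement ran from January 27, 2012 to March 31, 2012, the deadline is extended by 64 days to May 30, 2012.
By the time the emergency suspension of filing deadlines began on October 1, 2012, the limitation period had already expired on May 30, 2012; that interval cannot revive it.
The pending criminal prosecution from December 31, 2010 to June 15, 2011 does not toll the period, because no stated rule makes a criminal prosecution a tolling event.
Nothing else in the chronology tolls or restarts the period.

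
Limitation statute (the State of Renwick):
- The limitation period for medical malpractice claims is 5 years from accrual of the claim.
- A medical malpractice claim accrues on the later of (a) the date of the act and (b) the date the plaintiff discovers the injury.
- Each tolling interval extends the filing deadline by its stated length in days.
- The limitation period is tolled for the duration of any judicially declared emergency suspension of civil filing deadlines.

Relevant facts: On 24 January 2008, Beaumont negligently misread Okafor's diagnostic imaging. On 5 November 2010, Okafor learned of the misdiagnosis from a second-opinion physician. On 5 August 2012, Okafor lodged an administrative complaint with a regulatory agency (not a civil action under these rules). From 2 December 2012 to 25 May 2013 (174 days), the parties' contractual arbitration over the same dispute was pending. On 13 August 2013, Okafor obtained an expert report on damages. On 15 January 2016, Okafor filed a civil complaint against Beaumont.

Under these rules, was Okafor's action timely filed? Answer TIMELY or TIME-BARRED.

Because discovery on 5 November 2010 post-dates the 24 January 2008 act, accrual under the later-of rule falls on 5 November 2010.
5 years from 5 November 2010 is 5 November 2015.
The pending related arbitration from 2 December 2012 to 25 May 2013 does not toll the period, because no stated rule makes a pending arbitration a tolling event.
Nothing else in the chronology tolls or restarts the period.
Filing on 15 January 2016 missed the 5 November 2015 deadline — the action is time-barred.

TIME-BARRED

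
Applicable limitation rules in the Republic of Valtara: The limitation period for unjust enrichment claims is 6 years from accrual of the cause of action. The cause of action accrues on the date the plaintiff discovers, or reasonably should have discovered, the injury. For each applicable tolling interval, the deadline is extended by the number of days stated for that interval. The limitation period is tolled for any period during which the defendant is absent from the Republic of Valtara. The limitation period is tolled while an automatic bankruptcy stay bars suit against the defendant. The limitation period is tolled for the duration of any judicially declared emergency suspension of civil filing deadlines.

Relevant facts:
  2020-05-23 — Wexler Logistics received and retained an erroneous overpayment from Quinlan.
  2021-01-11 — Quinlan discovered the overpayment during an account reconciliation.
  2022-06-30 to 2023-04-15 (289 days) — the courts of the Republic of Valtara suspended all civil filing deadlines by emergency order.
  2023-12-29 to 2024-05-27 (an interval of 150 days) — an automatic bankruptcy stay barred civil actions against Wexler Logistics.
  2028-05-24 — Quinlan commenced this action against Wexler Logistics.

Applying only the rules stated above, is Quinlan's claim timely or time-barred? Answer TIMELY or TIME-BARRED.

The claim did not accrue until Quinlan discovered the injury on 2021-01-11; the 2020-05-23 act date does not start the clock under the stated rule.
The untolled deadline — 6 years after 2021-01-11 — is 2027-01-11.
The emergency suspension of filing deadlines from 2022-06-30 to 2023-04-15 tolled the period for 289 days, extending the deadline to 2027-10-27.
The period was tolled for 150 days by the automatic bankruptcy stay (2023-12-29 to 2024-05-27), pushing the deadline to 2028-03-25.
The 2028-05-24 filing falls after the 2028-03-25 deadline; the claim is time-barred.

TIME-BARRED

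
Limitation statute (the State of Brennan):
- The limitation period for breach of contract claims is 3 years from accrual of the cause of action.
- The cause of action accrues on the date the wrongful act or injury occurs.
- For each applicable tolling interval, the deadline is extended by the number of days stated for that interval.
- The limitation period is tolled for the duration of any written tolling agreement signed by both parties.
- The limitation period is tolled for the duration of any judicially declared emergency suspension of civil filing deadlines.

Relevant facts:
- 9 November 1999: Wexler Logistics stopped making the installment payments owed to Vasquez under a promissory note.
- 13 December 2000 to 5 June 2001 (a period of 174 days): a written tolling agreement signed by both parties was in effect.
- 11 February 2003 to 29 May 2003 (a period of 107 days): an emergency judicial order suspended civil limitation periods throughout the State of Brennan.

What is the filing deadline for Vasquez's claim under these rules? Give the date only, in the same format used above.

The claim accrued on 9 November 1999, when the wrongful act occurred.
Adding the 3 years base period to 9 November 1999 gives a deadline of 9 November 2002, before any tolling.
The written tolling agreement from 13 December 2000 to 5 June 2001 tolled the period for 174 days, extending the deadline to 2 May 2003.
The period was tolled for 107 days by the emergency suspension of filing deadlines (11 February 2003 to 29 May 2003), pushing the deadline to 17 August 2003.

17 August 2003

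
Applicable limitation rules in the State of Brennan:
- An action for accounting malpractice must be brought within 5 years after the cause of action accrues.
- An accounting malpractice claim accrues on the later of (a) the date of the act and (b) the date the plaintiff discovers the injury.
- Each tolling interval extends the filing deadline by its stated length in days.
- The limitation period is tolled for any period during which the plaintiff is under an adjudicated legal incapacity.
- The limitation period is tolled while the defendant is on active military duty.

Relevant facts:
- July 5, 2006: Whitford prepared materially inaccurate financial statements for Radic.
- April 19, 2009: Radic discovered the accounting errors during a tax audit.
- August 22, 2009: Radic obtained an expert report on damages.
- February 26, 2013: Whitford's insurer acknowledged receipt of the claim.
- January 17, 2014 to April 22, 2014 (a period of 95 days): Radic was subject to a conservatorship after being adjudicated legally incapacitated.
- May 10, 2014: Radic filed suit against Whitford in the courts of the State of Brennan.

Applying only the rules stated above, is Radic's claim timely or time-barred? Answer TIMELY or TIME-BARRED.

Because discovery on April 19, 2009 post-dates the July 5, 2006 act, accrual under the later-of rule falls on April 19, 2009.
The untolled deadline — 5 years after April 19, 2009 — is April 19, 2014.
Because the plaintiff's legal incapacity ran from January 17, 2014 to April 22, 2014, the deadline is extended by 95 days to July 23, 2014.
Nothing else in the chronology tolls or restarts the period.
Radic filed on May 10, 2014, before the July 23, 2014 deadline, so the action is timely.

TIMELY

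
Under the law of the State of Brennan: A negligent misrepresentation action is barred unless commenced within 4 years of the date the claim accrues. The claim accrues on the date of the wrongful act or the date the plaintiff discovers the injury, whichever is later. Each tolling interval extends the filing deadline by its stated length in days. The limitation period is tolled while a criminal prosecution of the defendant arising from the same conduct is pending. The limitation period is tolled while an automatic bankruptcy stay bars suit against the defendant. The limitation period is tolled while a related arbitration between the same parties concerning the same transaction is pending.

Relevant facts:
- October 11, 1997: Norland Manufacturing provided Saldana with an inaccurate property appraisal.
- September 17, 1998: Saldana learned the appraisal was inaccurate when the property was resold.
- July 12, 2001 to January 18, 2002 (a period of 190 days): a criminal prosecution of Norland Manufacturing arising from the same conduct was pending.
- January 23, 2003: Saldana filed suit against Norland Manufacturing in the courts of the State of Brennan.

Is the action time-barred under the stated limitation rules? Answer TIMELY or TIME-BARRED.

Taking the later of the act (October 11, 1997) and discovery (September 17, 1998), the claim accrued on September 17, 1998.
The untolled deadline — 4 years after September 17, 1998 — is September 17, 2002.
Because the pending criminal prosecution ran from July 12, 2001 to January 18, 2002, the deadline is extended by 190 days to March 26, 2003.
Saldana filed on January 23, 2003, before the March 26, 2003 deadline, so the action is timely.

TIMELY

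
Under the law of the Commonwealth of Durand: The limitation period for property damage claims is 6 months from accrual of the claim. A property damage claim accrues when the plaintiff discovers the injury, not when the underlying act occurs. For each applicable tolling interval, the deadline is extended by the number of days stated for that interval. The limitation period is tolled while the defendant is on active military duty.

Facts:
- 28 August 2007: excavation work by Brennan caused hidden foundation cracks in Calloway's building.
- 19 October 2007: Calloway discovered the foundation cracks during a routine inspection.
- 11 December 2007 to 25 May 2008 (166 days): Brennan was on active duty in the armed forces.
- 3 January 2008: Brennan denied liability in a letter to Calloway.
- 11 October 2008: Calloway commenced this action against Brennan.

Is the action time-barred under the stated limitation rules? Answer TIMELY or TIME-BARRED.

TIME-BARRED

Accrual is tied to discovery, so the period began on 19 October 2007 rather than on 28 August 2007 when the act occurred.
6 months from 19 October 2007 is 19 April 2008.
The period was tolled for 166 days by the defendant's active military service (11 December 2007 to 25 May 2008), pushing the deadline to 2 October 2008.
The other events in the timeline have no effect on the limitation period under the stated rules.
Filing on 11 October 2008 missed the 2 October 2008 deadline — the action is time-barred.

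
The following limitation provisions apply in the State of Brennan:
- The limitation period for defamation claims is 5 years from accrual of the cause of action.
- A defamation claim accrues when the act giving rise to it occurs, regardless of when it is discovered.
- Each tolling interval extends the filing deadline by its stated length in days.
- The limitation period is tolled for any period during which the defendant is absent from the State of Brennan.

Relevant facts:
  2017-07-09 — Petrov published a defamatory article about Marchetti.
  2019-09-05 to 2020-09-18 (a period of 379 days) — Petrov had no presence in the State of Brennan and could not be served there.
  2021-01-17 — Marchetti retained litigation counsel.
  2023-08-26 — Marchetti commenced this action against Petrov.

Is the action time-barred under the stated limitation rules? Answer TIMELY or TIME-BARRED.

The claim accrued on 2017-07-09, when the wrongful act occurred.
Adding the 5 years base period to 2017-07-09 gives a deadline of 2022-07-09, before any tolling.
The period was tolled for 379 days by the defendant's absence from the jurisdiction (2019-09-05 to 2020-09-18), pushing the deadline to 2023-07-23.
The other events in the timeline have no effect on the limitation period under the stated rules.
The 2023-08-26 filing falls after the 2023-07-23 deadline; the claim is time-barred.

TIME-BARRED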